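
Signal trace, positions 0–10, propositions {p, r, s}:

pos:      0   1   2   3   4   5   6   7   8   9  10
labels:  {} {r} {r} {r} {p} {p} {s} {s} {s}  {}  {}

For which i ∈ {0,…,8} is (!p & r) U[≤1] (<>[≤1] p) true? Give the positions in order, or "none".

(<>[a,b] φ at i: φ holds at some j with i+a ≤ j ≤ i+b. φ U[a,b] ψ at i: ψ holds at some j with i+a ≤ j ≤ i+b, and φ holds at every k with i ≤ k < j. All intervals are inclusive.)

Evaluate at each i in [0,8]:
  i=0: ✗ (no rhs in [0,1])
  i=1: ✗ (no rhs in [1,2])
  i=2: ✓ (rhs at j=3; lhs holds on [2,2])
  i=3: ✓ (rhs at j=3)
  i=4: ✓ (rhs at j=4)
  i=5: ✓ (rhs at j=5)
  i=6: ✗ (no rhs in [6,7])
  i=7: ✗ (no rhs in [7,8])
  i=8: ✗ (no rhs in [8,9])

2, 3, 4, 5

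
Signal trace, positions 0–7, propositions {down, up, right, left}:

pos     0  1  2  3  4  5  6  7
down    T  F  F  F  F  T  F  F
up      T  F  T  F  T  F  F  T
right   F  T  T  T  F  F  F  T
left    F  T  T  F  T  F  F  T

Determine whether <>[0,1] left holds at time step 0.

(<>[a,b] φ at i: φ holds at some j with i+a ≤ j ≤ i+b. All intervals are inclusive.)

True

Check left at each j in [0,1]:
  j=0: false
  j=1: true
Found at j=1 → formula holds.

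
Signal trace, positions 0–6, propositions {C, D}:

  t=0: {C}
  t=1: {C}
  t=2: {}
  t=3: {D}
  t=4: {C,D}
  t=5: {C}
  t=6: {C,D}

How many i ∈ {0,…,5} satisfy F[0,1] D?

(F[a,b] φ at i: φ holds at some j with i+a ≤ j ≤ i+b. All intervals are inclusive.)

4

Evaluate at each i in [0,5]:
  i=0: ✗ (none in [0,1])
  i=1: ✗ (none in [1,2])
  i=2: ✓ (witness j=3)
  i=3: ✓ (witness j=3)
  i=4: ✓ (witness j=4)
  i=5: ✓ (witness j=6)
Positions where it holds: {2, 3, 4, 5} → 4.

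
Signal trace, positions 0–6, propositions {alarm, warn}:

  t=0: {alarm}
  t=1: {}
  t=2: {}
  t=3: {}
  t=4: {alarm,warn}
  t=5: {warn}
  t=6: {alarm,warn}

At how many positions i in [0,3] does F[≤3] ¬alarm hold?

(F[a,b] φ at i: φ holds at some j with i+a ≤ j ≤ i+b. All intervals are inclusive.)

4

Evaluate at each i in [0,3]:
  i=0: ✓ (witness j=1)
  i=1: ✓ (witness j=1)
  i=2: ✓ (witness j=2)
  i=3: ✓ (witness j=3)
Positions where it holds: {0, 1, 2, 3} → 4.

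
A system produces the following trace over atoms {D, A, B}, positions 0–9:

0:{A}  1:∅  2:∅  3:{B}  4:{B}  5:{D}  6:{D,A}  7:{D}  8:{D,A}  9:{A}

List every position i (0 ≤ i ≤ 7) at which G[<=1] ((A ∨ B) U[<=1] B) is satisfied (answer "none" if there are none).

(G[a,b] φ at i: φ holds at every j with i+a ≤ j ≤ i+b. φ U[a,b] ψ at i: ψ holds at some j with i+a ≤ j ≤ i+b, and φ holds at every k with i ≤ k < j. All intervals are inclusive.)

Evaluate at each i in [0,7]:
  i=0: ✗ (fails at j=0)
  i=1: ✗ (fails at j=1)
  i=2: ✗ (fails at j=2)
  i=3: ✓ (all of [3,4])
  i=4: ✗ (fails at j=5)
  i=5: ✗ (fails at j=5)
  i=6: ✗ (fails at j=6)
  i=7: ✗ (fails at j=7)

3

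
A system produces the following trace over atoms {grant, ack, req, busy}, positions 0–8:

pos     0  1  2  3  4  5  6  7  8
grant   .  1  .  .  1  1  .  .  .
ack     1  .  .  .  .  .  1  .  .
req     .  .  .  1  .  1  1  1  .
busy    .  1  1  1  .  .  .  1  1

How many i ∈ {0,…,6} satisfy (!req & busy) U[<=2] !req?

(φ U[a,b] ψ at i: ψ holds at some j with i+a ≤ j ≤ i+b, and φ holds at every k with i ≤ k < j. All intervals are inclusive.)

4

Evaluate at each i in [0,6]:
  i=0: ✓ (rhs at j=0)
  i=1: ✓ (rhs at j=1)
  i=2: ✓ (rhs at j=2)
  i=3: ✗ (lhs fails at k=3 before rhs at j=4)
  i=4: ✓ (rhs at j=4)
  i=5: ✗ (no rhs in [5,7])
  i=6: ✗ (lhs fails at k=6 before rhs at j=8)
Positions where it holds: {0, 1, 2, 4} → 4.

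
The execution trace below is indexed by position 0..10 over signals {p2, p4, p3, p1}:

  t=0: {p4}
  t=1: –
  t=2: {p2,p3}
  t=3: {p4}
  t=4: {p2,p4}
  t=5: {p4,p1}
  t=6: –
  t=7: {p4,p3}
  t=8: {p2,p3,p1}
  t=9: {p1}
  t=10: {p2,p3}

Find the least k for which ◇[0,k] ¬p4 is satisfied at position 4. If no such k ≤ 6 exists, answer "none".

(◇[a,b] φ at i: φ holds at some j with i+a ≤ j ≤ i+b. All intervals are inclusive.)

Scan j = 4,5,… for ¬p4:
  j=4: fails
  j=5: fails
  j=6: holds
First hit at j=6, so smallest k = 6-4 = 2.

2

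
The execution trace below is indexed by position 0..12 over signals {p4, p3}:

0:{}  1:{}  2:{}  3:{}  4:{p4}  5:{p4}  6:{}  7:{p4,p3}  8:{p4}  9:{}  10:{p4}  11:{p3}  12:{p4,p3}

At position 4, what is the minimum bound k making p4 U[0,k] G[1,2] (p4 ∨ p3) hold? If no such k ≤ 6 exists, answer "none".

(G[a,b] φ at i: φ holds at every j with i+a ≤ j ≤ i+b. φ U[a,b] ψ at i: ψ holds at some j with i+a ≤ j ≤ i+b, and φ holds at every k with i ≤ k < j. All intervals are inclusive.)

Need earliest j ≥ 4 with G[1,2] (p4 ∨ p3), and p4 at every k in [4,j-1].
  j=4: rhs fails.
  j=5: rhs fails.
  j=6: rhs holds; lhs holds on [4,5]. k = 2.

2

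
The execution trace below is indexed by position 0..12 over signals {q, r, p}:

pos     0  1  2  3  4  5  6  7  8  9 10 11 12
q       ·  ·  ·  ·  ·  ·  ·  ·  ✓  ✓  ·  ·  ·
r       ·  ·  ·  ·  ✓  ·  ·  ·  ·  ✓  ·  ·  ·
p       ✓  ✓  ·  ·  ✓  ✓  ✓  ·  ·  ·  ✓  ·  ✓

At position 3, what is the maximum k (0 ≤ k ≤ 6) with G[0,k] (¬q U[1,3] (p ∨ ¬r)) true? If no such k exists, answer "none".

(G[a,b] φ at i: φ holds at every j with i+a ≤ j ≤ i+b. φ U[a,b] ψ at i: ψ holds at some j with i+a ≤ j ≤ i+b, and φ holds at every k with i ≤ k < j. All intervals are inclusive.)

(¬q U[1,3] (p ∨ ¬r)) must hold from j=3 onward; find where it first fails.
  j=3: holds
  j=4: holds
  j=5: holds
  j=6: holds
  j=7: holds
  j=8: fails
Holds on [3,7], so largest k = 4.

4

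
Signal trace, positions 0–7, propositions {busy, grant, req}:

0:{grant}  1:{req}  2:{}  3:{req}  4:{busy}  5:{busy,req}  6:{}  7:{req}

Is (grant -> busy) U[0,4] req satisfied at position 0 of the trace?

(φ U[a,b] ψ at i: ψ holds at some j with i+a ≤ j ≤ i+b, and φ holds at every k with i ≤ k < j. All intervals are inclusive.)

Need some j in [0,4] with req, and (grant -> busy) at every k in [0,j-1].
  j=0: req false.
  j=1: req holds, but (grant -> busy) fails at k=0 → not this j.
  j=2: req false.
  j=3: req holds, but (grant -> busy) fails at k=0 → not this j.
  j=4: req false.
No j in the window works → until fails.

False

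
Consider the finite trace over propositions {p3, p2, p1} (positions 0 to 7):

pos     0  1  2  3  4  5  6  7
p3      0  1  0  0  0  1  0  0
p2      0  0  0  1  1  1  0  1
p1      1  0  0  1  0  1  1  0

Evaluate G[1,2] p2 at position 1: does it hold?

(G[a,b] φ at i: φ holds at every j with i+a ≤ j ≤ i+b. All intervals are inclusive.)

Check p2 at every j in [2,3]:
  j=2: false
  j=3: true
Fails at j=2 → formula fails.

Does not hold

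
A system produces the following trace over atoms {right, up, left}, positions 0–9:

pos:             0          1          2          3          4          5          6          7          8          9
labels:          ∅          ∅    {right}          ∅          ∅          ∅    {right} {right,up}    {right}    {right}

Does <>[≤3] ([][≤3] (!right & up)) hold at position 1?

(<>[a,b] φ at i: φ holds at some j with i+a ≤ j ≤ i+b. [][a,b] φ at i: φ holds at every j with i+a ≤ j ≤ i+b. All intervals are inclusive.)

Check [][≤3] (!right & up) at each j in [1,4]:
  j=1: fails at 1
  j=2: fails at 2
  j=3: fails at 3
  j=4: fails at 4
No position in the window satisfies it → formula fails.

No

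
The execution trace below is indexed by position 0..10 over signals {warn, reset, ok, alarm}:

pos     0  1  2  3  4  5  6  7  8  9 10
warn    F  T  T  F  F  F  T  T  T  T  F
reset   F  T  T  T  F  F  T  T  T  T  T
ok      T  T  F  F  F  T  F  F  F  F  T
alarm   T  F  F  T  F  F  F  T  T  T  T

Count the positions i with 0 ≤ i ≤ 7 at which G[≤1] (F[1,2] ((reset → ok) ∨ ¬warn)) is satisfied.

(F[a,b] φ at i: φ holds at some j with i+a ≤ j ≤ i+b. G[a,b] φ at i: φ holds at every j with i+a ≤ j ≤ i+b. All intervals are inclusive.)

Evaluate at each i in [0,7]:
  i=0: ✓ (all of [0,1])
  i=1: ✓ (all of [1,2])
  i=2: ✓ (all of [2,3])
  i=3: ✓ (all of [3,4])
  i=4: ✗ (fails at j=5)
  i=5: ✗ (fails at j=5)
  i=6: ✗ (fails at j=6)
  i=7: ✗ (fails at j=7)
Positions where it holds: {0, 1, 2, 3} → 4.

4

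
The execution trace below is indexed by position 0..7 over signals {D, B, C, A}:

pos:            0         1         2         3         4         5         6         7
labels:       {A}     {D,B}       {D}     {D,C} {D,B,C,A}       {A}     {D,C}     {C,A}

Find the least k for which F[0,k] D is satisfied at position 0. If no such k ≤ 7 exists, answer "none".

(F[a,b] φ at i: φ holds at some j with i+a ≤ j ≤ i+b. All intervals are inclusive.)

1

Scan j = 0,1,… for D:
  j=0: fails
  j=1: holds
First hit at j=1, so smallest k = 1-0 = 1.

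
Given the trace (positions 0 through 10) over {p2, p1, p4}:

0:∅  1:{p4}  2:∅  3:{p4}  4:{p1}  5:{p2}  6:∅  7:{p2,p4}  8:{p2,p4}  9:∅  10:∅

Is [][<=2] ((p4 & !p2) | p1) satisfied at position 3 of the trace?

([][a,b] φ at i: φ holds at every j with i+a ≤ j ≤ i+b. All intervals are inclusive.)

False

Check ((p4 & !p2) | p1) at every j in [3,5]:
  j=3: true
  j=4: true
  j=5: false
Fails at j=5 → formula fails.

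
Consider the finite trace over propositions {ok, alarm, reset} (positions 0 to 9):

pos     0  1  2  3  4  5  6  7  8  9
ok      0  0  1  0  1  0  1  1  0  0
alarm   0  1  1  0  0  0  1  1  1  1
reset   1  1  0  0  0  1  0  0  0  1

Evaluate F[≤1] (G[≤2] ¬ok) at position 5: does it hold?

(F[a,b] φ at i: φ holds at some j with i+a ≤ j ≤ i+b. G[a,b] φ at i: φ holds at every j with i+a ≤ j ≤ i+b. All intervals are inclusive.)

Check G[≤2] ¬ok at each j in [5,6]:
  j=5: fails at 6
  j=6: fails at 6
No position in the window satisfies it → formula fails.

Does not hold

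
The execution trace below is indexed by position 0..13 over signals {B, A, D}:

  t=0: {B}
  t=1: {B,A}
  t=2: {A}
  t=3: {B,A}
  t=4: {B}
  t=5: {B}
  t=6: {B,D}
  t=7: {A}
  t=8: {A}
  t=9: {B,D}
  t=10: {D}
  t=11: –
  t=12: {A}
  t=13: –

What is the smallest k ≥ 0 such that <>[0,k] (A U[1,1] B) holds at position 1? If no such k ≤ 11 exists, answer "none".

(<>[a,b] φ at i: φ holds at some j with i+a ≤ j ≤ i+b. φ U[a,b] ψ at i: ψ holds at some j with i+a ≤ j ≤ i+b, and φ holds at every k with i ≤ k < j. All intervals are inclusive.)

Scan j = 1,2,… for (A U[1,1] B):
  j=1: fails
  j=2: holds
First hit at j=2, so smallest k = 2-1 = 1.

1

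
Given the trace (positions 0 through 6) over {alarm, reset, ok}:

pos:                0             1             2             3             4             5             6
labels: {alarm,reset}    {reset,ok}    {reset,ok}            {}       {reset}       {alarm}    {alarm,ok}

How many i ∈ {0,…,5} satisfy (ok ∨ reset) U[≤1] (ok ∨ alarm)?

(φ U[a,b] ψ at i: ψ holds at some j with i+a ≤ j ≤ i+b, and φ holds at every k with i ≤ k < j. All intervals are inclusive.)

Evaluate at each i in [0,5]:
  i=0: ✓ (rhs at j=0)
  i=1: ✓ (rhs at j=1)
  i=2: ✓ (rhs at j=2)
  i=3: ✗ (no rhs in [3,4])
  i=4: ✓ (rhs at j=5; lhs holds on [4,4])
  i=5: ✓ (rhs at j=5)
Positions where it holds: {0, 1, 2, 4, 5} → 5.

5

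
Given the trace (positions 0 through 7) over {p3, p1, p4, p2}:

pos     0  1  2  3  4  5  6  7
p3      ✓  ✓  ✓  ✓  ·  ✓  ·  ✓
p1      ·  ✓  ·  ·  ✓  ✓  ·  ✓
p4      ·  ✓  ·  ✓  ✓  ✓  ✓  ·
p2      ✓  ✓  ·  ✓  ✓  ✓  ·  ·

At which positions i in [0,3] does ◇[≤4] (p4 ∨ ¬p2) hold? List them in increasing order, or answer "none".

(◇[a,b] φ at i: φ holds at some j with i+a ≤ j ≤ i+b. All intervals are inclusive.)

0, 1, 2, 3

Evaluate at each i in [0,3]:
  i=0: ✓ (witness j=1)
  i=1: ✓ (witness j=1)
  i=2: ✓ (witness j=2)
  i=3: ✓ (witness j=3)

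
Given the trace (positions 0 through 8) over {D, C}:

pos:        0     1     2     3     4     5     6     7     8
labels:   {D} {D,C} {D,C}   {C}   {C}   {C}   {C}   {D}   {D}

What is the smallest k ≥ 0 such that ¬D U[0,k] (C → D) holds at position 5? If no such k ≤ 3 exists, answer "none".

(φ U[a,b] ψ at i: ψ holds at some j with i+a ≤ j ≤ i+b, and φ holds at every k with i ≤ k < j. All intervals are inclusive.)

Need earliest j ≥ 5 with (C → D), and ¬D at every k in [5,j-1].
  j=5: rhs fails.
  j=6: rhs fails.
  j=7: rhs holds; lhs holds on [5,6]. k = 2.

2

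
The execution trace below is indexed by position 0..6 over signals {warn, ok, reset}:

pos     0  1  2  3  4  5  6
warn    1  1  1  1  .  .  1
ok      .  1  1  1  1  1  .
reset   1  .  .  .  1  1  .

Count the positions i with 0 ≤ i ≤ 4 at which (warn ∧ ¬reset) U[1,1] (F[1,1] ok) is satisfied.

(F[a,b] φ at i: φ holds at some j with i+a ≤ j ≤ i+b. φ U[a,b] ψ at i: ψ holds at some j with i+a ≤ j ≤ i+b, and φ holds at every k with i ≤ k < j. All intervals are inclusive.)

Evaluate at each i in [0,4]:
  i=0: ✗ (lhs fails at k=0 before rhs at j=1)
  i=1: ✓ (rhs at j=2; lhs holds on [1,1])
  i=2: ✓ (rhs at j=3; lhs holds on [2,2])
  i=3: ✓ (rhs at j=4; lhs holds on [3,3])
  i=4: ✗ (no rhs in [5,5])
Positions where it holds: {1, 2, 3} → 3.

3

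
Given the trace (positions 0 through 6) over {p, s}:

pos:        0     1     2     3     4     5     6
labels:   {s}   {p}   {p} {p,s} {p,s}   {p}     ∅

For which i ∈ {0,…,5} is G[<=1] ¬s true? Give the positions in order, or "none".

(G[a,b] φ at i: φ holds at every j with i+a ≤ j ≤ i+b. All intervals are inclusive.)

1, 5

Evaluate at each i in [0,5]:
  i=0: ✗ (fails at j=0)
  i=1: ✓ (all of [1,2])
  i=2: ✗ (fails at j=3)
  i=3: ✗ (fails at j=3)
  i=4: ✗ (fails at j=4)
  i=5: ✓ (all of [5,6])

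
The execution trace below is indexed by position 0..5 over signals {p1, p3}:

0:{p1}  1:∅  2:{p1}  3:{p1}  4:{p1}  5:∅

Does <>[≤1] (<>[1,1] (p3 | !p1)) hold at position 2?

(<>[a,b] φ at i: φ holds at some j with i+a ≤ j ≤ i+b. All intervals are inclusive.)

Check <>[1,1] (p3 | !p1) at each j in [2,3]:
  j=2: fails (none in [3,3])
  j=3: fails (none in [4,4])
No position in the window satisfies it → formula fails.

False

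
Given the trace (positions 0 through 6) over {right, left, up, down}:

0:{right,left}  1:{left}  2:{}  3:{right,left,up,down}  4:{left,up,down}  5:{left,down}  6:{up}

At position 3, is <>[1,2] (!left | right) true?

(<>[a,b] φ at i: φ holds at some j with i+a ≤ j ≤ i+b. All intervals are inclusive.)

False

Check (!left | right) at each j in [4,5]:
  j=4: false
  j=5: false
No position in the window satisfies it → formula fails.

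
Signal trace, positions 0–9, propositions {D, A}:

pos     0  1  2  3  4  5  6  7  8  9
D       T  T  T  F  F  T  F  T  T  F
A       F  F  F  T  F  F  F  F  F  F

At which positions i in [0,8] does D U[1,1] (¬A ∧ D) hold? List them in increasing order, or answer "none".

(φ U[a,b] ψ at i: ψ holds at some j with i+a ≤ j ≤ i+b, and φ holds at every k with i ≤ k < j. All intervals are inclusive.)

0, 1, 7

Evaluate at each i in [0,8]:
  i=0: ✓ (rhs at j=1; lhs holds on [0,0])
  i=1: ✓ (rhs at j=2; lhs holds on [1,1])
  i=2: ✗ (no rhs in [3,3])
  i=3: ✗ (no rhs in [4,4])
  i=4: ✗ (lhs fails at k=4 before rhs at j=5)
  i=5: ✗ (no rhs in [6,6])
  i=6: ✗ (lhs fails at k=6 before rhs at j=7)
  i=7: ✓ (rhs at j=8; lhs holds on [7,7])
  i=8: ✗ (no rhs in [9,9])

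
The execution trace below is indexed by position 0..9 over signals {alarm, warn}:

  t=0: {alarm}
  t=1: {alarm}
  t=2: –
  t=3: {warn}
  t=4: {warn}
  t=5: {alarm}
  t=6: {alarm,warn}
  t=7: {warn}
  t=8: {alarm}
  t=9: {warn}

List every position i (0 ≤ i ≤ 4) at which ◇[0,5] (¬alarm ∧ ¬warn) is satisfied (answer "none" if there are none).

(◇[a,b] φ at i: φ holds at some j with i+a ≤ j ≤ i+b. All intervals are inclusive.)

0, 1, 2

Evaluate at each i in [0,4]:
  i=0: ✓ (witness j=2)
  i=1: ✓ (witness j=2)
  i=2: ✓ (witness j=2)
  i=3: ✗ (none in [3,8])
  i=4: ✗ (none in [4,9])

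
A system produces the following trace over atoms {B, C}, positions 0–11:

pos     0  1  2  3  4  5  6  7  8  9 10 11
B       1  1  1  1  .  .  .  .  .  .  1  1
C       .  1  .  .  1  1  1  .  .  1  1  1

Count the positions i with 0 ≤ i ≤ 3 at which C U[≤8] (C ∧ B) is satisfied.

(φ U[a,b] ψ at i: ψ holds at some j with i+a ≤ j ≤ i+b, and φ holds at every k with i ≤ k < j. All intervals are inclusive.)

Evaluate at each i in [0,3]:
  i=0: ✗ (lhs fails at k=0 before rhs at j=1)
  i=1: ✓ (rhs at j=1)
  i=2: ✗ (lhs fails at k=2 before rhs at j=10)
  i=3: ✗ (lhs fails at k=3 before rhs at j=10)
Positions where it holds: {1} → 1.

1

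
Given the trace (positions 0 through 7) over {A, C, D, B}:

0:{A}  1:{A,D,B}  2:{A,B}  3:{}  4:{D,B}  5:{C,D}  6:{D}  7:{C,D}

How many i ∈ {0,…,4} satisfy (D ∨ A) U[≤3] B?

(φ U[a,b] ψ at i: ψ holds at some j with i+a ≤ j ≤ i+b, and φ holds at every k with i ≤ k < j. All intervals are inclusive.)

Evaluate at each i in [0,4]:
  i=0: ✓ (rhs at j=1; lhs holds on [0,0])
  i=1: ✓ (rhs at j=1)
  i=2: ✓ (rhs at j=2)
  i=3: ✗ (lhs fails at k=3 before rhs at j=4)
  i=4: ✓ (rhs at j=4)
Positions where it holds: {0, 1, 2, 4} → 4.

4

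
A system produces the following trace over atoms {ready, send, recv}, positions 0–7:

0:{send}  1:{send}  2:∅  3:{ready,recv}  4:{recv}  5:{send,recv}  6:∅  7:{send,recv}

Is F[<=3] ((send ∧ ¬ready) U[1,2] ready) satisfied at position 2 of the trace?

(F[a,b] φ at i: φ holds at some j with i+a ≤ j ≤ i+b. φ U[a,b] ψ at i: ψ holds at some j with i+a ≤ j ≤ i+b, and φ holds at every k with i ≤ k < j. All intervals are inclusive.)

No

Check ((send ∧ ¬ready) U[1,2] ready) at each j in [2,5]:
  j=2: fails
  j=3: fails
  j=4: fails
  j=5: fails
No position in the window satisfies it → formula fails.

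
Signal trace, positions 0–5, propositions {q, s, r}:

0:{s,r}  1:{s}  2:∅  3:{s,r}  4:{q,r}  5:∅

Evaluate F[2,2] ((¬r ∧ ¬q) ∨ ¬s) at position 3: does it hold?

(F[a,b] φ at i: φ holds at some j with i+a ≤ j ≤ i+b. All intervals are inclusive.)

Holds

Check ((¬r ∧ ¬q) ∨ ¬s) at each j in [5,5]:
  j=5: true
Found at j=5 → formula holds.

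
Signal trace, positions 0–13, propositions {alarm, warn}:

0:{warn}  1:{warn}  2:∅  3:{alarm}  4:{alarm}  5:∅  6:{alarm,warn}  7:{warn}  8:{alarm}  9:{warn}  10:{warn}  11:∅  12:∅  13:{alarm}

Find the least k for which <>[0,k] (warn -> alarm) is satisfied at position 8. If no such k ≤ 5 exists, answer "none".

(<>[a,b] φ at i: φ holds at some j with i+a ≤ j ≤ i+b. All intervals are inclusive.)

0

Scan j = 8,9,… for (warn -> alarm):
  j=8: holds
First hit at j=8, so smallest k = 8-8 = 0.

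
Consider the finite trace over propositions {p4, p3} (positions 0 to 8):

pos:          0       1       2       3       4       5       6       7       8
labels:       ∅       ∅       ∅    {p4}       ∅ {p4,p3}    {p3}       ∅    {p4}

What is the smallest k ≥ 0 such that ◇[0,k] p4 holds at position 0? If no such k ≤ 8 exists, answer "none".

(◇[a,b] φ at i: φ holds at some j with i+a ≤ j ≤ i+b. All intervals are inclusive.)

Scan j = 0,1,… for p4:
  j=0: fails
  j=1: fails
  j=2: fails
  j=3: holds
First hit at j=3, so smallest k = 3-0 = 3.

3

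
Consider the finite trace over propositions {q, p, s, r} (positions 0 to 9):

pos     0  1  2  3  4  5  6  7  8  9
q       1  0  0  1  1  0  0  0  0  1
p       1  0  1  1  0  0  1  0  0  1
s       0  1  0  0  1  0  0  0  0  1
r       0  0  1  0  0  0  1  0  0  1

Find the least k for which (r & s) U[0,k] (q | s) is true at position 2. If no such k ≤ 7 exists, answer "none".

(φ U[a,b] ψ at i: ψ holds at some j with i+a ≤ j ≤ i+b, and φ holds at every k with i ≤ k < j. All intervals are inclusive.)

none

Need earliest j ≥ 2 with (q | s), and (r & s) at every k in [2,j-1].
  j=2: rhs fails.
  j=3: rhs holds but lhs fails at k=2.
  j=4: rhs holds but lhs fails at k=2.
  j=5: rhs fails.
  j=6: rhs fails.
  j=7: rhs fails.
  j=8: rhs fails.
  j=9: rhs holds but lhs fails at k=2.
No witness within the range → none.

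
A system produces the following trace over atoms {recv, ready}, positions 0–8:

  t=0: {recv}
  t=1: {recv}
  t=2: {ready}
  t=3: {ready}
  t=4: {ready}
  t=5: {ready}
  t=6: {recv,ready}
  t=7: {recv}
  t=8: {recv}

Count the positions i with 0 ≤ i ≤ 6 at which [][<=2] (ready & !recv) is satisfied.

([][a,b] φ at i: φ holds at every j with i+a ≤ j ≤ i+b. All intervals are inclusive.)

2

Evaluate at each i in [0,6]:
  i=0: ✗ (fails at j=0)
  i=1: ✗ (fails at j=1)
  i=2: ✓ (all of [2,4])
  i=3: ✓ (all of [3,5])
  i=4: ✗ (fails at j=6)
  i=5: ✗ (fails at j=6)
  i=6: ✗ (fails at j=6)
Positions where it holds: {2, 3} → 2.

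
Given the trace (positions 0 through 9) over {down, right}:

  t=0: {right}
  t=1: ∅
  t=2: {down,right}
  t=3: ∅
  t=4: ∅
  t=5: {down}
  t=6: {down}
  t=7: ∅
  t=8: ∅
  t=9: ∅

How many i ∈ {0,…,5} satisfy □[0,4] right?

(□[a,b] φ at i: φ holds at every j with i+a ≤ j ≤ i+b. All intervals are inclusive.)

0

Evaluate at each i in [0,5]:
  i=0: ✗ (fails at j=1)
  i=1: ✗ (fails at j=1)
  i=2: ✗ (fails at j=3)
  i=3: ✗ (fails at j=3)
  i=4: ✗ (fails at j=4)
  i=5: ✗ (fails at j=5)
Positions where it holds: {} → 0.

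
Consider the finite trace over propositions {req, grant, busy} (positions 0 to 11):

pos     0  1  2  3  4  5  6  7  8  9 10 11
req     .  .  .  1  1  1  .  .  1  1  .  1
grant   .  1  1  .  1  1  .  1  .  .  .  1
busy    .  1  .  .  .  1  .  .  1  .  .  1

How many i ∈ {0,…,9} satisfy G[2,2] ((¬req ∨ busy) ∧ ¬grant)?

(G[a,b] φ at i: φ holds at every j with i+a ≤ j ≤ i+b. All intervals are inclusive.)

3

Evaluate at each i in [0,9]:
  i=0: ✗ (fails at j=2)
  i=1: ✗ (fails at j=3)
  i=2: ✗ (fails at j=4)
  i=3: ✗ (fails at j=5)
  i=4: ✓ (all of [6,6])
  i=5: ✗ (fails at j=7)
  i=6: ✓ (all of [8,8])
  i=7: ✗ (fails at j=9)
  i=8: ✓ (all of [10,10])
  i=9: ✗ (fails at j=11)
Positions where it holds: {4, 6, 8} → 3.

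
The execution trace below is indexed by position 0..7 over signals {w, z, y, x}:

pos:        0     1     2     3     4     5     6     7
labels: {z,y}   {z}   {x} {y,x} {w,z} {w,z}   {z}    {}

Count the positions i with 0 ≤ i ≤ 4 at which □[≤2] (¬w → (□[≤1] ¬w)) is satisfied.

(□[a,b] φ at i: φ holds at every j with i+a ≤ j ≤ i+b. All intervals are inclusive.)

Evaluate at each i in [0,4]:
  i=0: ✓ (all of [0,2])
  i=1: ✗ (fails at j=3)
  i=2: ✗ (fails at j=3)
  i=3: ✗ (fails at j=3)
  i=4: ✓ (all of [4,6])
Positions where it holds: {0, 4} → 2.

2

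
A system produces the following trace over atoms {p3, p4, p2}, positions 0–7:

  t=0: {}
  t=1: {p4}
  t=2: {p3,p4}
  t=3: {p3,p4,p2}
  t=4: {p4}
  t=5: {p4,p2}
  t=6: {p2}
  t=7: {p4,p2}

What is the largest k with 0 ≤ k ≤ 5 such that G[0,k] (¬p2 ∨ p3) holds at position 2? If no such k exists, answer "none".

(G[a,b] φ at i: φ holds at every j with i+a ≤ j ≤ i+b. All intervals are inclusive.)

2

(¬p2 ∨ p3) must hold from j=2 onward; find where it first fails.
  j=2: holds
  j=3: holds
  j=4: holds
  j=5: fails
Holds on [2,4], so largest k = 2.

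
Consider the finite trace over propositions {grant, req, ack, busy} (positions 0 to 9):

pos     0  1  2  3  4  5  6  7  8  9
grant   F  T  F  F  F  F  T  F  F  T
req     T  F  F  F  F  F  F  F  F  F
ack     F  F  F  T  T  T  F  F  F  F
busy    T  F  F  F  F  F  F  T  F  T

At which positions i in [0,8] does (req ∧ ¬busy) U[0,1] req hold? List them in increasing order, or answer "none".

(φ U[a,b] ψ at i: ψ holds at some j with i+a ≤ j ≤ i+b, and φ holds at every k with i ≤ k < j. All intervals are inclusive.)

0

Evaluate at each i in [0,8]:
  i=0: ✓ (rhs at j=0)
  i=1: ✗ (no rhs in [1,2])
  i=2: ✗ (no rhs in [2,3])
  i=3: ✗ (no rhs in [3,4])
  i=4: ✗ (no rhs in [4,5])
  i=5: ✗ (no rhs in [5,6])
  i=6: ✗ (no rhs in [6,7])
  i=7: ✗ (no rhs in [7,8])
  i=8: ✗ (no rhs in [8,9])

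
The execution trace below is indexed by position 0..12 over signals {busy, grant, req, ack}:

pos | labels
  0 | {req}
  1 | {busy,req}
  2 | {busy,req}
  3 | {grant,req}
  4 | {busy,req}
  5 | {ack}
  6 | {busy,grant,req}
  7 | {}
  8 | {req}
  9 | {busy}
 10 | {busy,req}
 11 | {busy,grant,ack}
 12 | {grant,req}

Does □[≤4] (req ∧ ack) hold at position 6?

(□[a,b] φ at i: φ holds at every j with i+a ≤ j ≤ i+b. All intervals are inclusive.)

False

Check (req ∧ ack) at every j in [6,10]:
  j=6: false
  j=7: false
  j=8: false
  j=9: false
  j=10: false
Fails at j=6 → formula fails.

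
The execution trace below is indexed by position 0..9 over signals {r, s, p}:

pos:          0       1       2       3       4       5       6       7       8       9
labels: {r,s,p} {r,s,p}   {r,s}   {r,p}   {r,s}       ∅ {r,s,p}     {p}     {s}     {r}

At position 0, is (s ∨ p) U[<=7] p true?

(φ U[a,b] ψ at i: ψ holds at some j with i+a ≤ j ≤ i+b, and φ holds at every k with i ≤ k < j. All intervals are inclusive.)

Need some j in [0,7] with p, and (s ∨ p) at every k in [0,j-1].
  j=0: p holds; no prefix to check → satisfied.

Holds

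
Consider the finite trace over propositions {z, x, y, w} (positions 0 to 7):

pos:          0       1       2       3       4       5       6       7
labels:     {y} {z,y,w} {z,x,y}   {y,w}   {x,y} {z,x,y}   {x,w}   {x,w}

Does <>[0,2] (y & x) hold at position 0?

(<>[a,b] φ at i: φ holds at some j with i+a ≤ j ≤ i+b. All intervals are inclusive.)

Check (y & x) at each j in [0,2]:
  j=0: false
  j=1: false
  j=2: true
Found at j=2 → formula holds.

Holds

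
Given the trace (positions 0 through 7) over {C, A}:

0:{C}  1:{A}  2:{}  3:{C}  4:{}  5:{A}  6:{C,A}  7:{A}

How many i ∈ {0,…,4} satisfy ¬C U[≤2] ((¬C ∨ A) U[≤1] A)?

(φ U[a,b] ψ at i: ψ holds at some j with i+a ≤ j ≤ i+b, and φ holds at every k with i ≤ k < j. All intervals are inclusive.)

Evaluate at each i in [0,4]:
  i=0: ✗ (lhs fails at k=0 before rhs at j=1)
  i=1: ✓ (rhs at j=1)
  i=2: ✗ (lhs fails at k=3 before rhs at j=4)
  i=3: ✗ (lhs fails at k=3 before rhs at j=4)
  i=4: ✓ (rhs at j=4)
Positions where it holds: {1, 4} → 2.

2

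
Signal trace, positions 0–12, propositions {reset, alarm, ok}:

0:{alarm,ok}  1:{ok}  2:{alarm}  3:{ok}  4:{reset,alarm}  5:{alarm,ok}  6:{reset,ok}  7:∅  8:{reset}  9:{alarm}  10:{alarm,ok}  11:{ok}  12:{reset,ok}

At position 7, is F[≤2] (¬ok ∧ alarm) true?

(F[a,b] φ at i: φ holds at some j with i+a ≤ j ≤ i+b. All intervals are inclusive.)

Yes

Check (¬ok ∧ alarm) at each j in [7,9]:
  j=7: false
  j=8: false
  j=9: true
Found at j=9 → formula holds.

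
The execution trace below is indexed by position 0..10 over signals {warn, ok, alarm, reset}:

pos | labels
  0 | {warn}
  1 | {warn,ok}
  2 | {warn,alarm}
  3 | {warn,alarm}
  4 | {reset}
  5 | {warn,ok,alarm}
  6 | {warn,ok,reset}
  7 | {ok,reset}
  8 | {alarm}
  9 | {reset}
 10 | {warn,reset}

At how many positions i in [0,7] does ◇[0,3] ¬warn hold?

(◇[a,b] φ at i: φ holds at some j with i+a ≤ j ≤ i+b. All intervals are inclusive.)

Evaluate at each i in [0,7]:
  i=0: ✗ (none in [0,3])
  i=1: ✓ (witness j=4)
  i=2: ✓ (witness j=4)
  i=3: ✓ (witness j=4)
  i=4: ✓ (witness j=4)
  i=5: ✓ (witness j=7)
  i=6: ✓ (witness j=7)
  i=7: ✓ (witness j=7)
Positions where it holds: {1, 2, 3, 4, 5, 6, 7} → 7.

7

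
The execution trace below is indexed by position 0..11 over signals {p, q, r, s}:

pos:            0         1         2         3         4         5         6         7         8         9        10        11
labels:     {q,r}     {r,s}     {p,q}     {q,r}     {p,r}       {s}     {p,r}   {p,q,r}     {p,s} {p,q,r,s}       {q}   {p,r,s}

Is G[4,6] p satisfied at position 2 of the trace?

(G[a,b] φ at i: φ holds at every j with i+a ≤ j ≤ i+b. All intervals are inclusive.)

Check p at every j in [6,8]:
  j=6: true
  j=7: true
  j=8: true
All positions satisfy it → formula holds.

Holds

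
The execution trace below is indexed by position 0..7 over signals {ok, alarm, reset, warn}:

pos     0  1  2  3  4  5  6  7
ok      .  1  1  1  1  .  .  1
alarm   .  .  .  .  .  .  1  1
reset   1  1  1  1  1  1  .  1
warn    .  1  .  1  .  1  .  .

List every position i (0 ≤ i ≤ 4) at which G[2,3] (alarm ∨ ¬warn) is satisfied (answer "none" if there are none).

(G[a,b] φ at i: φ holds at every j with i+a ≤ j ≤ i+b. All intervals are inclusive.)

Evaluate at each i in [0,4]:
  i=0: ✗ (fails at j=3)
  i=1: ✗ (fails at j=3)
  i=2: ✗ (fails at j=5)
  i=3: ✗ (fails at j=5)
  i=4: ✓ (all of [6,7])

4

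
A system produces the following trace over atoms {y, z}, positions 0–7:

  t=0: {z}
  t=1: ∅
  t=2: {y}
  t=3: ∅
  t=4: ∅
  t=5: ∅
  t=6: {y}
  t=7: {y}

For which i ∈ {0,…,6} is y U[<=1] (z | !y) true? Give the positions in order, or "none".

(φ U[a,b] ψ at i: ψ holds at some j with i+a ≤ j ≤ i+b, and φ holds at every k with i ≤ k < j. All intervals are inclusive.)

Evaluate at each i in [0,6]:
  i=0: ✓ (rhs at j=0)
  i=1: ✓ (rhs at j=1)
  i=2: ✓ (rhs at j=3; lhs holds on [2,2])
  i=3: ✓ (rhs at j=3)
  i=4: ✓ (rhs at j=4)
  i=5: ✓ (rhs at j=5)
  i=6: ✗ (no rhs in [6,7])

0, 1, 2, 3, 4, 5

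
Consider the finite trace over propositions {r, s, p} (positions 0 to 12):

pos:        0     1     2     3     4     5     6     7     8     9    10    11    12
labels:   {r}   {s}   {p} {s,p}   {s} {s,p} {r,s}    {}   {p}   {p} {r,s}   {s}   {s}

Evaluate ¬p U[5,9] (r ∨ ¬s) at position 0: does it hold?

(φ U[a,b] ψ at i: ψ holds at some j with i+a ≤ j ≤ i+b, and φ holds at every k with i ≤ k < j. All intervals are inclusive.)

Need some j in [5,9] with (r ∨ ¬s), and ¬p at every k in [0,j-1].
  j=5: (r ∨ ¬s) false.
  j=6: (r ∨ ¬s) holds, but ¬p fails at k=2 → not this j.
  j=7: (r ∨ ¬s) holds, but ¬p fails at k=2 → not this j.
  j=8: (r ∨ ¬s) holds, but ¬p fails at k=2 → not this j.
  j=9: (r ∨ ¬s) holds, but ¬p fails at k=2 → not this j.
No j in the window works → until fails.

False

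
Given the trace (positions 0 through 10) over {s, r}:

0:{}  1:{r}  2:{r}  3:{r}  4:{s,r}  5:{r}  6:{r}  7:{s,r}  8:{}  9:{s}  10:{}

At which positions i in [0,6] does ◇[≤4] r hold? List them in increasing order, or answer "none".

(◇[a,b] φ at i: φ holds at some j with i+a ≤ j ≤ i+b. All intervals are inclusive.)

0, 1, 2, 3, 4, 5, 6

Evaluate at each i in [0,6]:
  i=0: ✓ (witness j=1)
  i=1: ✓ (witness j=1)
  i=2: ✓ (witness j=2)
  i=3: ✓ (witness j=3)
  i=4: ✓ (witness j=4)
  i=5: ✓ (witness j=5)
  i=6: ✓ (witness j=6)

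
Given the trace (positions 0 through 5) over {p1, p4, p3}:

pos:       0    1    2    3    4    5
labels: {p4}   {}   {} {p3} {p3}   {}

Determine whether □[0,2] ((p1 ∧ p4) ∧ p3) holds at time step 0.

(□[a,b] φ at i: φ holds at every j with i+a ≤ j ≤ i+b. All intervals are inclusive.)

Check ((p1 ∧ p4) ∧ p3) at every j in [0,2]:
  j=0: false
  j=1: false
  j=2: false
Fails at j=0 → formula fails.

Does not hold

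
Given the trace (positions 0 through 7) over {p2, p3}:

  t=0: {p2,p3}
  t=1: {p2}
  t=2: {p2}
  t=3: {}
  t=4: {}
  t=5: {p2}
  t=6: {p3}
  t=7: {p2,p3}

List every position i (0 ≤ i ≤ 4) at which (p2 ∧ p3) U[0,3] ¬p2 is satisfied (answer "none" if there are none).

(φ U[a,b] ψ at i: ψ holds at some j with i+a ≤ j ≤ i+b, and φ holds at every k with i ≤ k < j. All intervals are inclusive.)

3, 4

Evaluate at each i in [0,4]:
  i=0: ✗ (lhs fails at k=1 before rhs at j=3)
  i=1: ✗ (lhs fails at k=1 before rhs at j=3)
  i=2: ✗ (lhs fails at k=2 before rhs at j=3)
  i=3: ✓ (rhs at j=3)
  i=4: ✓ (rhs at j=4)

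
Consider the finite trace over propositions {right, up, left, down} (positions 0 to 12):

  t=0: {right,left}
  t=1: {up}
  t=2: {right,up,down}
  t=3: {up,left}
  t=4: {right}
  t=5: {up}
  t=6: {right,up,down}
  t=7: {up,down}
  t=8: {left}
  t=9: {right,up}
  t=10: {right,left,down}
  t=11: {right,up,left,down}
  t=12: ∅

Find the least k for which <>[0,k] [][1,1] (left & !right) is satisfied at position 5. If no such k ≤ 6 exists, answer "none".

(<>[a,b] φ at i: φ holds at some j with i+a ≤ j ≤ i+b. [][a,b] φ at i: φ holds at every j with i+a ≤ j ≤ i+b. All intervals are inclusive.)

Scan j = 5,6,… for [][1,1] (left & !right):
  j=5: fails
  j=6: fails
  j=7: holds
First hit at j=7, so smallest k = 7-5 = 2.

2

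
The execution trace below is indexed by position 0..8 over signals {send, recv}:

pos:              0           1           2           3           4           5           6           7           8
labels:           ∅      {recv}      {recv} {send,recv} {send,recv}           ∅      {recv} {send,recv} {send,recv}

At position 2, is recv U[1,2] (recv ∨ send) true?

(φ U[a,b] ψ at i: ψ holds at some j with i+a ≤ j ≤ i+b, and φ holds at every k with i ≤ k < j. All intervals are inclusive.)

Need some j in [3,4] with (recv ∨ send), and recv at every k in [2,j-1].
  j=3: (recv ∨ send) holds; recv holds at every k in [2,2] → satisfied.

Holds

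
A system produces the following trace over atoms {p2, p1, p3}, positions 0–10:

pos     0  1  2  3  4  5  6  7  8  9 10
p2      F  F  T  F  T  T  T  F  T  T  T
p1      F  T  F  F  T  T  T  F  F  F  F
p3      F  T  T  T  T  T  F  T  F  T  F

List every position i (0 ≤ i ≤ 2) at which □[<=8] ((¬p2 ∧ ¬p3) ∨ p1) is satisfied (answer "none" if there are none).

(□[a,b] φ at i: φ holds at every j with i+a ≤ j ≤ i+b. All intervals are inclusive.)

Evaluate at each i in [0,2]:
  i=0: ✗ (fails at j=2)
  i=1: ✗ (fails at j=2)
  i=2: ✗ (fails at j=2)

none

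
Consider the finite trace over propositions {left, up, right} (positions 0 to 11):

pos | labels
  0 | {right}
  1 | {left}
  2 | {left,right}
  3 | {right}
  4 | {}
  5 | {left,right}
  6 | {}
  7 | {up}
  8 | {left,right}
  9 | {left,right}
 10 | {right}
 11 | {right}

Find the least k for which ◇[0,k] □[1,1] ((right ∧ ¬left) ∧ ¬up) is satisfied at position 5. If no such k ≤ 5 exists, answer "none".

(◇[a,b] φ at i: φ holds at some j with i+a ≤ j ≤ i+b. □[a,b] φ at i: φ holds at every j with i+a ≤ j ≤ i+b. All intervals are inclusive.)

Scan j = 5,6,… for □[1,1] ((right ∧ ¬left) ∧ ¬up):
  j=5: fails
  j=6: fails
  j=7: fails
  j=8: fails
  j=9: holds
First hit at j=9, so smallest k = 9-5 = 4.

4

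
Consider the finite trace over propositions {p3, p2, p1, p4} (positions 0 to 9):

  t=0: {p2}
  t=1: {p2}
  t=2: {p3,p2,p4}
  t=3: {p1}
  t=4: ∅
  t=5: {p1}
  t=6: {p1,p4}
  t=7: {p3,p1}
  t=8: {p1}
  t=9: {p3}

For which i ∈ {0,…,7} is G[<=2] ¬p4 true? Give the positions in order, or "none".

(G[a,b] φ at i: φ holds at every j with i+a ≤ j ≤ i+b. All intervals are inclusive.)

Evaluate at each i in [0,7]:
  i=0: ✗ (fails at j=2)
  i=1: ✗ (fails at j=2)
  i=2: ✗ (fails at j=2)
  i=3: ✓ (all of [3,5])
  i=4: ✗ (fails at j=6)
  i=5: ✗ (fails at j=6)
  i=6: ✗ (fails at j=6)
  i=7: ✓ (all of [7,9])

3, 7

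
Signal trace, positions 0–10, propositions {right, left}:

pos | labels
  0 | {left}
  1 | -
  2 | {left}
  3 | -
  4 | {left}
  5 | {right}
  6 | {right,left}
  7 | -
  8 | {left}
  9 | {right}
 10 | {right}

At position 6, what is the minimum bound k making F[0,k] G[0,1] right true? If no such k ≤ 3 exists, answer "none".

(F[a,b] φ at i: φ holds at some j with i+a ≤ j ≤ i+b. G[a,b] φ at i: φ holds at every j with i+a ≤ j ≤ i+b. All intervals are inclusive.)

Scan j = 6,7,… for G[0,1] right:
  j=6: fails
  j=7: fails
  j=8: fails
  j=9: holds
First hit at j=9, so smallest k = 9-6 = 3.

3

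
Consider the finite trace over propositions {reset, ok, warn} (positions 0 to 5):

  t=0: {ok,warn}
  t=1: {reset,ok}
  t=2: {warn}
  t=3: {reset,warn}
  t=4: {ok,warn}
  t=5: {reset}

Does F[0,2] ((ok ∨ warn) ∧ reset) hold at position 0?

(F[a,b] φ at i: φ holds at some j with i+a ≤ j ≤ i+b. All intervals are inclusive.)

True

Check ((ok ∨ warn) ∧ reset) at each j in [0,2]:
  j=0: false
  j=1: true
  j=2: false
Found at j=1 → formula holds.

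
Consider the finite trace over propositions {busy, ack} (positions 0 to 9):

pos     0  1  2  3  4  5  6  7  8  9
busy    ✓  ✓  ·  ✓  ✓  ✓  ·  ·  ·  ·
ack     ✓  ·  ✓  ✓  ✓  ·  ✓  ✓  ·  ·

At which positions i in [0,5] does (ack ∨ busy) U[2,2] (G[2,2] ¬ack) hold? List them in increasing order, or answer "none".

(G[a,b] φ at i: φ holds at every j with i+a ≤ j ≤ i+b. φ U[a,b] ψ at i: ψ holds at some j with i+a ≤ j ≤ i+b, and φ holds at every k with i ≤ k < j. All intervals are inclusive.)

Evaluate at each i in [0,5]:
  i=0: ✗ (no rhs in [2,2])
  i=1: ✓ (rhs at j=3; lhs holds on [1,2])
  i=2: ✗ (no rhs in [4,4])
  i=3: ✗ (no rhs in [5,5])
  i=4: ✓ (rhs at j=6; lhs holds on [4,5])
  i=5: ✓ (rhs at j=7; lhs holds on [5,6])

1, 4, 5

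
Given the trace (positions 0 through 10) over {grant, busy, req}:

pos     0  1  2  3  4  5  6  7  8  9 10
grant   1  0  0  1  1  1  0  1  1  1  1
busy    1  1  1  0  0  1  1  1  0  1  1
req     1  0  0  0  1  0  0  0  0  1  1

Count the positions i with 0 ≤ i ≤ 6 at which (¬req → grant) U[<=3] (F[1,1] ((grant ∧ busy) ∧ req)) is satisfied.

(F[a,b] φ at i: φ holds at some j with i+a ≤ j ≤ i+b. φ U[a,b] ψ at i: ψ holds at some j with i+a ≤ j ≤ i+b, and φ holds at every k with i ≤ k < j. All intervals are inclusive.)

Evaluate at each i in [0,6]:
  i=0: ✗ (no rhs in [0,3])
  i=1: ✗ (no rhs in [1,4])
  i=2: ✗ (no rhs in [2,5])
  i=3: ✗ (no rhs in [3,6])
  i=4: ✗ (no rhs in [4,7])
  i=5: ✗ (lhs fails at k=6 before rhs at j=8)
  i=6: ✗ (lhs fails at k=6 before rhs at j=8)
Positions where it holds: {} → 0.

0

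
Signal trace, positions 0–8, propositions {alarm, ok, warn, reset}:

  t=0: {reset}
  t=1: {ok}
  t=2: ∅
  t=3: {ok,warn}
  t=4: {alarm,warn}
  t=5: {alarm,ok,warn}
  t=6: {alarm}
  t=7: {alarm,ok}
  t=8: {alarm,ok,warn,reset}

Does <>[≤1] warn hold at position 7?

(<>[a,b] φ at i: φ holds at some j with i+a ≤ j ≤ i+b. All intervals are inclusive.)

Yes

Check warn at each j in [7,8]:
  j=7: false
  j=8: true
Found at j=8 → formula holds.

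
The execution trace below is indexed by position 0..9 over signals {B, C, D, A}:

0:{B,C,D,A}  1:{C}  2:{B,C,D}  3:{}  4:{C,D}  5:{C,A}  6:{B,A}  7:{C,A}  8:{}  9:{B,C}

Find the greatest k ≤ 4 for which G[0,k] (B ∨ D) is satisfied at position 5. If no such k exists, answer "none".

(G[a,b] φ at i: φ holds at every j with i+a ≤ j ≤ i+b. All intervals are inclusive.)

(B ∨ D) must hold from j=5 onward; find where it first fails.
  j=5: fails → no k works.

none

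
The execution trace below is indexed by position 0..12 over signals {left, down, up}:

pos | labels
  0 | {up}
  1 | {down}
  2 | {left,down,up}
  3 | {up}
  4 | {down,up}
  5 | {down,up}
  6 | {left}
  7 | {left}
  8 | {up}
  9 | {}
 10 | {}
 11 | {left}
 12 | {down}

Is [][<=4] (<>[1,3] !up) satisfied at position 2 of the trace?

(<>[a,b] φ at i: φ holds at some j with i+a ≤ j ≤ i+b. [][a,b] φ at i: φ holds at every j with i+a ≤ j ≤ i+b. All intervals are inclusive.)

False

Check <>[1,3] !up at every j in [2,6]:
  j=2: fails (none in [3,5])
  j=3: holds (witness at 6)
  j=4: holds (witness at 6)
  j=5: holds (witness at 6)
  j=6: holds (witness at 7)
Fails at j=2 → formula fails.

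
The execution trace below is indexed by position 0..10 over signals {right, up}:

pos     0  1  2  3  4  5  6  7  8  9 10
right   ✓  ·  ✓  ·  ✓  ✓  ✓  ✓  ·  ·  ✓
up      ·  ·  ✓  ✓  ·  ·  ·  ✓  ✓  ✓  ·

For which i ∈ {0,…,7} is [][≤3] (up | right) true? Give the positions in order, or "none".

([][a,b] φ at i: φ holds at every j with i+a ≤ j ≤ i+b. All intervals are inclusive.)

2, 3, 4, 5, 6, 7

Evaluate at each i in [0,7]:
  i=0: ✗ (fails at j=1)
  i=1: ✗ (fails at j=1)
  i=2: ✓ (all of [2,5])
  i=3: ✓ (all of [3,6])
  i=4: ✓ (all of [4,7])
  i=5: ✓ (all of [5,8])
  i=6: ✓ (all of [6,9])
  i=7: ✓ (all of [7,10])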